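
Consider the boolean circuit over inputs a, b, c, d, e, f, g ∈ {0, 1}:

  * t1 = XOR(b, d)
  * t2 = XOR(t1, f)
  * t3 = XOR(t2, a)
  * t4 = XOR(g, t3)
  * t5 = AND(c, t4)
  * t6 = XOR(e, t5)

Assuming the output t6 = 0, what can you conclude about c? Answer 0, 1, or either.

Both values of c occur among assignments with t6 = 0:
  c=0: a=0, b=0, c=0, d=0, e=0, f=0, g=0
  c=1: a=0, b=0, c=1, d=0, e=0, f=0, g=0

either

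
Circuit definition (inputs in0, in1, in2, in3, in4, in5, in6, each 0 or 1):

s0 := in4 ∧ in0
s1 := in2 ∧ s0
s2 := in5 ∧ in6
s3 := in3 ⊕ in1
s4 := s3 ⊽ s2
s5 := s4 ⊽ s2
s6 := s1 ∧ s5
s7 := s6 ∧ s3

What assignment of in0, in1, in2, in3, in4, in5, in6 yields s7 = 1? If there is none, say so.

in0=1, in1=0, in2=1, in3=1, in4=1, in5=1, in6=0

Check with in0=1, in1=0, in2=1, in3=1, in4=1, in5=1, in6=0:
s0 = in4 ∧ in0 = 1 ∧ 1 = 1
s1 = in2 ∧ s0 = 1 ∧ 1 = 1
s2 = in5 ∧ in6 = 1 ∧ 0 = 0
s3 = in3 ⊕ in1 = 1 ⊕ 0 = 1
s4 = s3 ⊽ s2 = 1 ⊽ 0 = 0
s5 = s4 ⊽ s2 = 0 ⊽ 0 = 1
s6 = s1 ∧ s5 = 1 ∧ 1 = 1
s7 = s6 ∧ s3 = 1 ∧ 1 = 1
So s7 = 1 as required.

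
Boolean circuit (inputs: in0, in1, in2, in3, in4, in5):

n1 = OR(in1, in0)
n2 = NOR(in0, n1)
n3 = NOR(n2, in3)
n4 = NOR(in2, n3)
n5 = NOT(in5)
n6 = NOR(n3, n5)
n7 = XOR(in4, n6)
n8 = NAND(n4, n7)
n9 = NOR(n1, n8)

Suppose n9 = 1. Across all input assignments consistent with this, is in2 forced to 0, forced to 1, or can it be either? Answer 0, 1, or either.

n9 = NOR(n1, n8) must be 1, so both n1 = 0 and n8 = 0.
n1 = OR(in1, in0) must be 0, so both in1 = 0 and in0 = 0.
n8 = NAND(n4, n7) must be 0, so both n4 = 1 and n7 = 1.
Every assignment with n9 = 1 has in2 = 0; there are 4 such assignment(s).
  in0=0, in1=0, in2=0, in3=0, in4=0, in5=1
  in0=0, in1=0, in2=0, in3=0, in4=1, in5=0
  in0=0, in1=0, in2=0, in3=1, in4=0, in5=1
  in0=0, in1=0, in2=0, in3=1, in4=1, in5=0

0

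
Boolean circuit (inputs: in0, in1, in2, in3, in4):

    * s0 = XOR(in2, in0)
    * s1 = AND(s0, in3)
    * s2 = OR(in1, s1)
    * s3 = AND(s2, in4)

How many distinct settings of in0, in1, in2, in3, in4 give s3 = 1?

10

s3 = AND(s2, in4) must be 1, so both s2 = 1 and in4 = 1.
s2 = OR(in1, s1) must be 1, so at least one of in1, s1 is 1.
Enumerating the 32 input combinations, 10 give s3 = 1 and 22 give s3 = 0.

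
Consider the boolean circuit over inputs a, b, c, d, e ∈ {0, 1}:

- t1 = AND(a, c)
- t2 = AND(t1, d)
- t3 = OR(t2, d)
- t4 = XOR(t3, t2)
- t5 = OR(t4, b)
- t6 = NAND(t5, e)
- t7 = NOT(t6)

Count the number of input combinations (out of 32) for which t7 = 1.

11

t7 = NOT(t6) must be 1, so t6 = 0.
Enumerating the 32 input combinations, 11 give t7 = 1 and 21 give t7 = 0.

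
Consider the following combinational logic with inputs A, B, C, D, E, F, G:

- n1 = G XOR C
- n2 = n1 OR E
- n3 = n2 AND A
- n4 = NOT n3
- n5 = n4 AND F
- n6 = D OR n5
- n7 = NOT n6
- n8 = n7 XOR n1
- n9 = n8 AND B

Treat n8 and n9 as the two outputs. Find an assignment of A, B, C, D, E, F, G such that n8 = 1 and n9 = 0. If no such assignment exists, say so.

A=0, B=0, C=0, D=1, E=0, F=0, G=1

Check with A=0, B=0, C=0, D=1, E=0, F=0, G=1:
n1 = G XOR C = 1 XOR 0 = 1
n2 = n1 OR E = 1 OR 0 = 1
n3 = n2 AND A = 1 AND 0 = 0
n4 = NOT n3 = NOT 0 = 1
n5 = n4 AND F = 1 AND 0 = 0
n6 = D OR n5 = 1 OR 0 = 1
n7 = NOT n6 = NOT 1 = 0
n8 = n7 XOR n1 = 0 XOR 1 = 1
n9 = n8 AND B = 1 AND 0 = 0
So n8 = 1 and n9 = 0.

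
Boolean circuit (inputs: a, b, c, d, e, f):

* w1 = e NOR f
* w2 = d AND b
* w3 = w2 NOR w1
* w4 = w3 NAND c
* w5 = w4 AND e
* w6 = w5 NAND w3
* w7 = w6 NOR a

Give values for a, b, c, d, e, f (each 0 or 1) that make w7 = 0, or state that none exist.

w7 = w6 NOR a must be 0, so at least one of w6, a is 1.
Check with a=1, b=1, c=1, d=0, e=0, f=0:
w1 = e NOR f = 0 NOR 0 = 1
w2 = d AND b = 0 AND 1 = 0
w3 = w2 NOR w1 = 0 NOR 1 = 0
w4 = w3 NAND c = 0 NAND 1 = 1
w5 = w4 AND e = 1 AND 0 = 0
w6 = w5 NAND w3 = 0 NAND 0 = 1
w7 = w6 NOR a = 1 NOR 1 = 0
So w7 = 0 as required.

a=1, b=1, c=1, d=0, e=0, f=0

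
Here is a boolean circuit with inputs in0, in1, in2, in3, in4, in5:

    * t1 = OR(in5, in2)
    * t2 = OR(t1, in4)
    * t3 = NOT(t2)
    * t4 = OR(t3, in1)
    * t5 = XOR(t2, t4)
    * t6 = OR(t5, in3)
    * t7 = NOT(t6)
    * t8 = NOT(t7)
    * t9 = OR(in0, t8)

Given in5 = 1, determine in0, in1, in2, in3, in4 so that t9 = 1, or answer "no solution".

Check with in5 = 1 and in0=0, in1=0, in2=1, in3=0, in4=1:
t1 = OR(in5, in2) = OR(1, 1) = 1
t2 = OR(t1, in4) = OR(1, 1) = 1
t3 = NOT(t2) = NOT 1 = 0
t4 = OR(t3, in1) = OR(0, 0) = 0
t5 = XOR(t2, t4) = XOR(1, 0) = 1
t6 = OR(t5, in3) = OR(1, 0) = 1
t7 = NOT(t6) = NOT 1 = 0
t8 = NOT(t7) = NOT 0 = 1
t9 = OR(in0, t8) = OR(0, 1) = 1
So t9 = 1.

in0=0, in1=0, in2=1, in3=0, in4=1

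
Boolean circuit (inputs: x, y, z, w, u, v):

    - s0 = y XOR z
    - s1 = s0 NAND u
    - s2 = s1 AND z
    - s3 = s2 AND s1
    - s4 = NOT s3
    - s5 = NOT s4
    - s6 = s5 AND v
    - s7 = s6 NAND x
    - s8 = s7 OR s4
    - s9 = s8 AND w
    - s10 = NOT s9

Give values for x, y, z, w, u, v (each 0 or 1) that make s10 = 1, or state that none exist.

s10 = NOT s9 must be 1, so s9 = 0.
s9 = s8 AND w must be 0, so at least one of s8, w is 0.
Check with x=1, y=0, z=1, w=0, u=1, v=1:
s0 = y XOR z = 0 XOR 1 = 1
s1 = s0 NAND u = 1 NAND 1 = 0
s2 = s1 AND z = 0 AND 1 = 0
s3 = s2 AND s1 = 0 AND 0 = 0
s4 = NOT s3 = NOT 0 = 1
s5 = NOT s4 = NOT 1 = 0
s6 = s5 AND v = 0 AND 1 = 0
s7 = s6 NAND x = 0 NAND 1 = 1
s8 = s7 OR s4 = 1 OR 1 = 1
s9 = s8 AND w = 1 AND 0 = 0
s10 = NOT s9 = NOT 0 = 1
So s10 = 1 as required.

x=1, y=0, z=1, w=0, u=1, v=1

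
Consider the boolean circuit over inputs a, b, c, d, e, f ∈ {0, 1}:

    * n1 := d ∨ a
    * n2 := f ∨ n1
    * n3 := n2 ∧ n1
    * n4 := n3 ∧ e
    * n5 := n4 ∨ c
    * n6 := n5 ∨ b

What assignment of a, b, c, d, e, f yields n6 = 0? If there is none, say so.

n6 = n5 ∨ b must be 0, so both n5 = 0 and b = 0.
n5 = n4 ∨ c must be 0, so both n4 = 0 and c = 0.
n4 = n3 ∧ e must be 0, so at least one of n3, e is 0.
Check with a=0, b=0, c=0, d=1, e=0, f=1:
n1 = d ∨ a = 1 ∨ 0 = 1
n2 = f ∨ n1 = 1 ∨ 1 = 1
n3 = n2 ∧ n1 = 1 ∧ 1 = 1
n4 = n3 ∧ e = 1 ∧ 0 = 0
n5 = n4 ∨ c = 0 ∨ 0 = 0
n6 = n5 ∨ b = 0 ∨ 0 = 0
So n6 = 0 as required.

a=0, b=0, c=0, d=1, e=0, f=1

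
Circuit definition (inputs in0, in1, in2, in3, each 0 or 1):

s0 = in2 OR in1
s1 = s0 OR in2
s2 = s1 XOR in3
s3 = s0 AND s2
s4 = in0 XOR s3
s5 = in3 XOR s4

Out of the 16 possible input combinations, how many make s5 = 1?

8

s5 = in3 XOR s4 must be 1, so in3 and s4 differ.
Enumerating the 16 input combinations, 8 give s5 = 1 and 8 give s5 = 0.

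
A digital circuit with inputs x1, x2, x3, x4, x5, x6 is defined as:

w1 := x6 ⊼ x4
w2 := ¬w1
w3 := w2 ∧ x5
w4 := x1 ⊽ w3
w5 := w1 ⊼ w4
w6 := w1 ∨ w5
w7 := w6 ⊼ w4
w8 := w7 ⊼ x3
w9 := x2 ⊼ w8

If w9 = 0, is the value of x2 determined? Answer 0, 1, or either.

1

w9 = x2 ⊼ w8 must be 0, so both x2 = 1 and w8 = 1.
Every assignment with w9 = 0 has x2 = 1; there are 23 such assignment(s).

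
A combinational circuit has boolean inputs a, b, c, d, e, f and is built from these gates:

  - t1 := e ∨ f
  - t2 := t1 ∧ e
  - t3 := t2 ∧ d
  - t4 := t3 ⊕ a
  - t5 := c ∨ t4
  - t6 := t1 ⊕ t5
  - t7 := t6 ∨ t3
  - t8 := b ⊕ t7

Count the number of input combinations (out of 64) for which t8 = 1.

32

t8 = b ⊕ t7 must be 1, so b and t7 differ.
Enumerating the 64 input combinations, 32 give t8 = 1 and 32 give t8 = 0.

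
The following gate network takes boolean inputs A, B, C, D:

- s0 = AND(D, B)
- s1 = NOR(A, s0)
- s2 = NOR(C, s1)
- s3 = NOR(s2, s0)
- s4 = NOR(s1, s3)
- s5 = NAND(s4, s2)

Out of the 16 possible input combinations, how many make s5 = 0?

s5 = NAND(s4, s2) must be 0, so both s4 = 1 and s2 = 1.
s4 = NOR(s1, s3) must be 1, so both s1 = 0 and s3 = 0.
Satisfying assignments:
  A=0, B=1, C=0, D=1
  A=1, B=0, C=0, D=0
  A=1, B=0, C=0, D=1
  A=1, B=1, C=0, D=0
  A=1, B=1, C=0, D=1

5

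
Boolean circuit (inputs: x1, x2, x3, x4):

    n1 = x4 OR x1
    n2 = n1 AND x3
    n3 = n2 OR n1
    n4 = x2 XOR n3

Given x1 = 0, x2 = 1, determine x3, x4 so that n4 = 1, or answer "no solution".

n4 = x2 XOR n3 must be 1, so x2 and n3 differ.
Check with x1 = 0, x2 = 1 and x3=0, x4=0:
n1 = x4 OR x1 = 0 OR 0 = 0
n2 = n1 AND x3 = 0 AND 0 = 0
n3 = n2 OR n1 = 0 OR 0 = 0
n4 = x2 XOR n3 = 1 XOR 0 = 1
So n4 = 1.

x3=0, x4=0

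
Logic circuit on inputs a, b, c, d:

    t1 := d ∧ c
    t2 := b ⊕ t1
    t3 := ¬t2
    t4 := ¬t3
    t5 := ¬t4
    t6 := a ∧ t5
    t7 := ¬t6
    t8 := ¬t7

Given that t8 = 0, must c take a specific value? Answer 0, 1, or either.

Both values of c occur among assignments with t8 = 0:
  c=0: a=0, b=0, c=0, d=0
  c=1: a=0, b=0, c=1, d=0

either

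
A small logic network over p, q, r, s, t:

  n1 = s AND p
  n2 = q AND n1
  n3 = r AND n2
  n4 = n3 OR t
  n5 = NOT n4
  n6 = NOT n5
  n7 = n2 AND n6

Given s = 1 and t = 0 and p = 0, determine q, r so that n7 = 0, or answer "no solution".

q=0 r=1

Check with s = 1 and t = 0 and p = 0 and q=0, r=1:
n1 = s AND p = 1 AND 0 = 0
n2 = q AND n1 = 0 AND 0 = 0
n3 = r AND n2 = 1 AND 0 = 0
n4 = n3 OR t = 0 OR 0 = 0
n5 = NOT n4 = NOT 0 = 1
n6 = NOT n5 = NOT 1 = 0
n7 = n2 AND n6 = 0 AND 0 = 0
So n7 = 0.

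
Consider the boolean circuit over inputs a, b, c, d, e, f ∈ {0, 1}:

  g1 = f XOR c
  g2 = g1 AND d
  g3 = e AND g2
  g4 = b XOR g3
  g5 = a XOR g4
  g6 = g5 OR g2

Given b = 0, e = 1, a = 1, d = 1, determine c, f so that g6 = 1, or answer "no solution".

g6 = g5 OR g2 must be 1, so at least one of g5, g2 is 1.
Check with b = 0, e = 1, a = 1, d = 1 and c=1, f=1:
g1 = f XOR c = 1 XOR 1 = 0
g2 = g1 AND d = 0 AND 1 = 0
g3 = e AND g2 = 1 AND 0 = 0
g4 = b XOR g3 = 0 XOR 0 = 0
g5 = a XOR g4 = 1 XOR 0 = 1
g6 = g5 OR g2 = 1 OR 0 = 1
So g6 = 1.

c=1, f=1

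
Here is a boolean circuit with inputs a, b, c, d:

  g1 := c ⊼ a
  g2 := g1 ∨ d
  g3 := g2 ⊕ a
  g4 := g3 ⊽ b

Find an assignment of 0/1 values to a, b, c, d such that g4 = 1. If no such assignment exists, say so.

g4 = g3 ⊽ b must be 1, so both g3 = 0 and b = 0.
g3 = g2 ⊕ a must be 0, so g2 and a are equal.
Check with a=1, b=0, c=0, d=1:
g1 = c ⊼ a = 0 ⊼ 1 = 1
g2 = g1 ∨ d = 1 ∨ 1 = 1
g3 = g2 ⊕ a = 1 ⊕ 1 = 0
g4 = g3 ⊽ b = 0 ⊽ 0 = 1
So g4 = 1 as required.

a=1, b=0, c=0, d=1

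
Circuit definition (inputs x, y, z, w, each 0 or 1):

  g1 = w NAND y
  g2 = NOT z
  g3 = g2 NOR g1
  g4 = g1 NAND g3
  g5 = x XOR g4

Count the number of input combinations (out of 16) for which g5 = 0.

g5 = x XOR g4 must be 0, so x and g4 are equal.
Enumerating the 16 input combinations, 8 give g5 = 0 and 8 give g5 = 1.

8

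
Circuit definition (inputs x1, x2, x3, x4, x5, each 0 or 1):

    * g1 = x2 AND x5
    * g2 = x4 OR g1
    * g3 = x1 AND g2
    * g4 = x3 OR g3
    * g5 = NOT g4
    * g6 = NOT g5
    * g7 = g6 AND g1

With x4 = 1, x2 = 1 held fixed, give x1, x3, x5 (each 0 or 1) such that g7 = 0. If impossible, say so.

Check with x4 = 1, x2 = 1 and x1=1, x3=0, x5=0:
g1 = x2 AND x5 = 1 AND 0 = 0
g2 = x4 OR g1 = 1 OR 0 = 1
g3 = x1 AND g2 = 1 AND 1 = 1
g4 = x3 OR g3 = 0 OR 1 = 1
g5 = NOT g4 = NOT 1 = 0
g6 = NOT g5 = NOT 0 = 1
g7 = g6 AND g1 = 1 AND 0 = 0
So g7 = 0.

x1=1, x3=0, x5=0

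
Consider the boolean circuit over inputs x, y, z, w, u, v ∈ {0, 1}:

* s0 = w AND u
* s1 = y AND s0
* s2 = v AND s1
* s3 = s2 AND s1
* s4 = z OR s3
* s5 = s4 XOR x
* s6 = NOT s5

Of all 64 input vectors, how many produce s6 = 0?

s6 = NOT s5 must be 0, so s5 = 1.
Enumerating the 64 input combinations, 32 give s6 = 0 and 32 give s6 = 1.

32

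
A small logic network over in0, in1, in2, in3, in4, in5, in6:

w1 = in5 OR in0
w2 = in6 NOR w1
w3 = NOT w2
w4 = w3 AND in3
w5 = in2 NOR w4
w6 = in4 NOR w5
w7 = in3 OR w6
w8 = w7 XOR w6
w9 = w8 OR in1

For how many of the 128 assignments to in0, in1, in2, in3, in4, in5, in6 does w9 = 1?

81

w9 = w8 OR in1 must be 1, so at least one of w8, in1 is 1.
Enumerating the 128 input combinations, 81 give w9 = 1 and 47 give w9 = 0.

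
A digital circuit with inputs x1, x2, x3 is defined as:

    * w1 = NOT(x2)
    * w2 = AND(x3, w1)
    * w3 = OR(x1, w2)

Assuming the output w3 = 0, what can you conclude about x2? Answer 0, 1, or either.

Both values of x2 occur among assignments with w3 = 0:
  x2=0: x1=0, x2=0, x3=0
  x2=1: x1=0, x2=1, x3=0

either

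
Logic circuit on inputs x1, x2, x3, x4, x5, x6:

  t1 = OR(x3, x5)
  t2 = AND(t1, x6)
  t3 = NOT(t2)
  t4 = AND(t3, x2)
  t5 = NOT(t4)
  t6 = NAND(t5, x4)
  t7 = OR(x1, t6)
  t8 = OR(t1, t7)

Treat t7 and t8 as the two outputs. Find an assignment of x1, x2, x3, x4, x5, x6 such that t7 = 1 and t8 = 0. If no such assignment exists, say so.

Across all 64 input combinations, none give both t7 = 1 and t8 = 0.

no solution exists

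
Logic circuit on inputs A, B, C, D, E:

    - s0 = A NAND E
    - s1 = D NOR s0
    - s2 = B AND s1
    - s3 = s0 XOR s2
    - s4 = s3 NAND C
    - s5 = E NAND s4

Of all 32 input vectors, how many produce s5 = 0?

s5 = E NAND s4 must be 0, so both E = 1 and s4 = 1.
s4 = s3 NAND C must be 1, so at least one of s3, C is 0.
Enumerating the 32 input combinations, 11 give s5 = 0 and 21 give s5 = 1.

11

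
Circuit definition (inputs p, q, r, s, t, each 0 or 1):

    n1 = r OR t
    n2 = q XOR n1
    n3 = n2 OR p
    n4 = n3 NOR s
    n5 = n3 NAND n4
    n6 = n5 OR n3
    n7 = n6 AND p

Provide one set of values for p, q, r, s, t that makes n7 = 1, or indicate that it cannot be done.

n7 = n6 AND p must be 1, so both n6 = 1 and p = 1.
Check with p=1 q=0 r=0 s=0 t=0:
n1 = r OR t = 0 OR 0 = 0
n2 = q XOR n1 = 0 XOR 0 = 0
n3 = n2 OR p = 0 OR 1 = 1
n4 = n3 NOR s = 1 NOR 0 = 0
n5 = n3 NAND n4 = 1 NAND 0 = 1
n6 = n5 OR n3 = 1 OR 1 = 1
n7 = n6 AND p = 1 AND 1 = 1
So n7 = 1 as required.

p=1 q=0 r=0 s=0 t=0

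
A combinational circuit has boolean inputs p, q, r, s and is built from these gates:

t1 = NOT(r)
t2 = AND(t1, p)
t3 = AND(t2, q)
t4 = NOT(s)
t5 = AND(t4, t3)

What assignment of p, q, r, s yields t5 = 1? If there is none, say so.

t5 = AND(t4, t3) must be 1, so both t4 = 1 and t3 = 1.
Check with p=1 q=1 r=0 s=0:
t1 = NOT(r) = NOT 0 = 1
t2 = AND(t1, p) = AND(1, 1) = 1
t3 = AND(t2, q) = AND(1, 1) = 1
t4 = NOT(s) = NOT 0 = 1
t5 = AND(t4, t3) = AND(1, 1) = 1
So t5 = 1 as required.

p=1 q=1 r=0 s=0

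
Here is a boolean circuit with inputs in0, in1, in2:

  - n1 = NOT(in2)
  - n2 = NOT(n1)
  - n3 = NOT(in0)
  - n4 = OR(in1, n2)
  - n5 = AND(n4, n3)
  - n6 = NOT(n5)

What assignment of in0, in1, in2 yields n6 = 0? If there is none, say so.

in0=0, in1=0, in2=1

n6 = NOT(n5) must be 0, so n5 = 1.
n5 = AND(n4, n3) must be 1, so both n4 = 1 and n3 = 1.
Check with in0=0, in1=0, in2=1:
n1 = NOT(in2) = NOT 1 = 0
n2 = NOT(n1) = NOT 0 = 1
n3 = NOT(in0) = NOT 0 = 1
n4 = OR(in1, n2) = OR(0, 1) = 1
n5 = AND(n4, n3) = AND(1, 1) = 1
n6 = NOT(n5) = NOT 1 = 0
So n6 = 0 as required.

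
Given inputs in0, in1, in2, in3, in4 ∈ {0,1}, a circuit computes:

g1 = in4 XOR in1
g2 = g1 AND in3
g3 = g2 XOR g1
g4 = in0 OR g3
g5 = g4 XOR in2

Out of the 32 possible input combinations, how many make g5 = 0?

16

g5 = g4 XOR in2 must be 0, so g4 and in2 are equal.
Enumerating the 32 input combinations, 16 give g5 = 0 and 16 give g5 = 1.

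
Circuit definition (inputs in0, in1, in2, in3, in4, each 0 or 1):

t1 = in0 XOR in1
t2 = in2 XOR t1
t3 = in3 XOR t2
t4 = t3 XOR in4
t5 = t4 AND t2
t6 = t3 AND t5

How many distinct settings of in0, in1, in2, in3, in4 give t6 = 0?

28

t6 = t3 AND t5 must be 0, so at least one of t3, t5 is 0.
Enumerating the 32 input combinations, 28 give t6 = 0 and 4 give t6 = 1.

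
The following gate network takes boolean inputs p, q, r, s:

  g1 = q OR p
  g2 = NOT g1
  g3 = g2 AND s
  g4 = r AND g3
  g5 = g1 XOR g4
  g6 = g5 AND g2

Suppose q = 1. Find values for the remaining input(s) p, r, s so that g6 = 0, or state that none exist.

Check with q = 1 and p=1, r=1, s=0:
g1 = q OR p = 1 OR 1 = 1
g2 = NOT g1 = NOT 1 = 0
g3 = g2 AND s = 0 AND 0 = 0
g4 = r AND g3 = 1 AND 0 = 0
g5 = g1 XOR g4 = 1 XOR 0 = 1
g6 = g5 AND g2 = 1 AND 0 = 0
So g6 = 0.

p=1, r=1, s=0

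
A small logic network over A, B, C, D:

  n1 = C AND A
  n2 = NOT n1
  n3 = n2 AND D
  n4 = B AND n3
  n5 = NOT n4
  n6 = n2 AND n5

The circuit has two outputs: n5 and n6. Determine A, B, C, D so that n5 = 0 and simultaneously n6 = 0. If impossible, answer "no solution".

Check with A=0 B=1 C=0 D=1:
n1 = C AND A = 0 AND 0 = 0
n2 = NOT n1 = NOT 0 = 1
n3 = n2 AND D = 1 AND 1 = 1
n4 = B AND n3 = 1 AND 1 = 1
n5 = NOT n4 = NOT 1 = 0
n6 = n2 AND n5 = 1 AND 0 = 0
So n5 = 0 and n6 = 0.

A=0 B=1 C=0 D=1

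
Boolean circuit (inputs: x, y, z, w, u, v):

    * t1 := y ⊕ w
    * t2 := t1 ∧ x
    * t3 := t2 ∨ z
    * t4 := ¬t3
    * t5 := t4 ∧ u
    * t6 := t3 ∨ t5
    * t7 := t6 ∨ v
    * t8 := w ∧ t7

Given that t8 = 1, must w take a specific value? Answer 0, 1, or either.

1

t8 = w ∧ t7 must be 1, so both w = 1 and t7 = 1.
Every assignment with t8 = 1 has w = 1; there are 29 such assignment(s).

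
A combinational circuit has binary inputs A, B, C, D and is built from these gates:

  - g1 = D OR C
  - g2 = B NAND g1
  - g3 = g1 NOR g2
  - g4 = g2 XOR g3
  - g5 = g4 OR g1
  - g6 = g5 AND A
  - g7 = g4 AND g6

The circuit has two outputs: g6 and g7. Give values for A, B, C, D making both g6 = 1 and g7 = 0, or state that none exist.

Check with A=1 B=1 C=0 D=1:
g1 = D OR C = 1 OR 0 = 1
g2 = B NAND g1 = 1 NAND 1 = 0
g3 = g1 NOR g2 = 1 NOR 0 = 0
g4 = g2 XOR g3 = 0 XOR 0 = 0
g5 = g4 OR g1 = 0 OR 1 = 1
g6 = g5 AND A = 1 AND 1 = 1
g7 = g4 AND g6 = 0 AND 1 = 0
So g6 = 1 and g7 = 0.

A=1 B=1 C=0 D=1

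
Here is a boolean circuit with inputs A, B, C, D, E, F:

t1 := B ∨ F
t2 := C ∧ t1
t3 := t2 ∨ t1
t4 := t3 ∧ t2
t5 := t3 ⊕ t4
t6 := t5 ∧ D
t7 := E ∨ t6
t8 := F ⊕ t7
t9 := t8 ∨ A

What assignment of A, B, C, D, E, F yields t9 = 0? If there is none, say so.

A=0, B=0, C=1, D=0, E=1, F=1

t9 = t8 ∨ A must be 0, so both t8 = 0 and A = 0.
Check with A=0, B=0, C=1, D=0, E=1, F=1:
t1 = B ∨ F = 0 ∨ 1 = 1
t2 = C ∧ t1 = 1 ∧ 1 = 1
t3 = t2 ∨ t1 = 1 ∨ 1 = 1
t4 = t3 ∧ t2 = 1 ∧ 1 = 1
t5 = t3 ⊕ t4 = 1 ⊕ 1 = 0
t6 = t5 ∧ D = 0 ∧ 0 = 0
t7 = E ∨ t6 = 1 ∨ 0 = 1
t8 = F ⊕ t7 = 1 ⊕ 1 = 0
t9 = t8 ∨ A = 0 ∨ 0 = 0
So t9 = 0 as required.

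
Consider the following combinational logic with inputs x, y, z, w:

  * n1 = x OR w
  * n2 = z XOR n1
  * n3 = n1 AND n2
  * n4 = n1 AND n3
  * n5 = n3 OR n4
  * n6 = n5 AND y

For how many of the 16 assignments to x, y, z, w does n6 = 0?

n6 = n5 AND y must be 0, so at least one of n5, y is 0.
Enumerating the 16 input combinations, 13 give n6 = 0 and 3 give n6 = 1.

13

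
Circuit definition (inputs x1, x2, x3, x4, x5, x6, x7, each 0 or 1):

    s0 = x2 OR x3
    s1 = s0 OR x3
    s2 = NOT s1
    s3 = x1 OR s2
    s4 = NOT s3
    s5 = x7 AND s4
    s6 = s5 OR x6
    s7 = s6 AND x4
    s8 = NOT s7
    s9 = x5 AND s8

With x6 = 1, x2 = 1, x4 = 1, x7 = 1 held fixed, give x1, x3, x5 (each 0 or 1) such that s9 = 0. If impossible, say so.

x1=1 x3=1 x5=0

s9 = x5 AND s8 must be 0, so at least one of x5, s8 is 0.
Check with x6 = 1, x2 = 1, x4 = 1, x7 = 1 and x1=1, x3=1, x5=0:
s0 = x2 OR x3 = 1 OR 1 = 1
s1 = s0 OR x3 = 1 OR 1 = 1
s2 = NOT s1 = NOT 1 = 0
s3 = x1 OR s2 = 1 OR 0 = 1
s4 = NOT s3 = NOT 1 = 0
s5 = x7 AND s4 = 1 AND 0 = 0
s6 = s5 OR x6 = 0 OR 1 = 1
s7 = s6 AND x4 = 1 AND 1 = 1
s8 = NOT s7 = NOT 1 = 0
s9 = x5 AND s8 = 0 AND 0 = 0
So s9 = 0.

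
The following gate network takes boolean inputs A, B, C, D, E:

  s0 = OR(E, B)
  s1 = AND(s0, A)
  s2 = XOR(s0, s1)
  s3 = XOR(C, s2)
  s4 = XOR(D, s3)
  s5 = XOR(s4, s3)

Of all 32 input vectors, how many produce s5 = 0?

s5 = XOR(s4, s3) must be 0, so s4 and s3 are equal.
Enumerating the 32 input combinations, 16 give s5 = 0 and 16 give s5 = 1.

16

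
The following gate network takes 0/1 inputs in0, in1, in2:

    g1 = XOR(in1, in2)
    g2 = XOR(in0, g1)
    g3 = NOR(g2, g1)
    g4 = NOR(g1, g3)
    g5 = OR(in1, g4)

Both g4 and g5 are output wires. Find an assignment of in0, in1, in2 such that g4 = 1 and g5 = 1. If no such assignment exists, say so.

in0=1, in1=0, in2=0

Check with in0=1, in1=0, in2=0:
g1 = XOR(in1, in2) = XOR(0, 0) = 0
g2 = XOR(in0, g1) = XOR(1, 0) = 1
g3 = NOR(g2, g1) = NOR(1, 0) = 0
g4 = NOR(g1, g3) = NOR(0, 0) = 1
g5 = OR(in1, g4) = OR(0, 1) = 1
So g4 = 1 and g5 = 1.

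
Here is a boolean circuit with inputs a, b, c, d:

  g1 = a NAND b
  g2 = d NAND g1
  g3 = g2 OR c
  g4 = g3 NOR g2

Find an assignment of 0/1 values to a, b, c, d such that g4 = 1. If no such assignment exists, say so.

a=0, b=0, c=0, d=1

g4 = g3 NOR g2 must be 1, so both g3 = 0 and g2 = 0.
Check with a=0, b=0, c=0, d=1:
g1 = a NAND b = 0 NAND 0 = 1
g2 = d NAND g1 = 1 NAND 1 = 0
g3 = g2 OR c = 0 OR 0 = 0
g4 = g3 NOR g2 = 0 NOR 0 = 1
So g4 = 1 as required.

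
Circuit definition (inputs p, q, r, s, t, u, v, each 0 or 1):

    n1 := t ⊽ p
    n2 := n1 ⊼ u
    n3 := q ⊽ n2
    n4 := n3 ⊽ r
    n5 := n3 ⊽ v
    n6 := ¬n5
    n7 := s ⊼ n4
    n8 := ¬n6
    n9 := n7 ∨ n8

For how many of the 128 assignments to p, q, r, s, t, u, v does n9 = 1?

n9 = n7 ∨ n8 must be 1, so at least one of n7, n8 is 1.
Enumerating the 128 input combinations, 113 give n9 = 1 and 15 give n9 = 0.

113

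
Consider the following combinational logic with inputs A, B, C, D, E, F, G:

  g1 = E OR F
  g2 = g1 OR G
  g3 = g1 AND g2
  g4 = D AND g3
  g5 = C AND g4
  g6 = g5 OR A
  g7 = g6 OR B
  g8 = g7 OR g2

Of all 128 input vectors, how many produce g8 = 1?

124

g8 = g7 OR g2 must be 1, so at least one of g7, g2 is 1.
Enumerating the 128 input combinations, 124 give g8 = 1 and 4 give g8 = 0.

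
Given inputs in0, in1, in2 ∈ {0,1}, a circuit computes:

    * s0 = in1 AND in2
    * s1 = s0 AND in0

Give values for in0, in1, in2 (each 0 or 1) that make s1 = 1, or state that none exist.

s1 = s0 AND in0 must be 1, so both s0 = 1 and in0 = 1.
Check with in0=1, in1=1, in2=1:
s0 = in1 AND in2 = 1 AND 1 = 1
s1 = s0 AND in0 = 1 AND 1 = 1
So s1 = 1 as required.

in0=1, in1=1, in2=1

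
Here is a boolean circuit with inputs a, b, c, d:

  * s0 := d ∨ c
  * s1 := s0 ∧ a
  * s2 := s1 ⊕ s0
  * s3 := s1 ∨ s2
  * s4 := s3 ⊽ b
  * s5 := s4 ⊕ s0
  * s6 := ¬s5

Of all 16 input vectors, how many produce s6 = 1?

2

s6 = ¬s5 must be 1, so s5 = 0.
s5 = s4 ⊕ s0 must be 0, so s4 and s0 are equal.
Satisfying assignments:
  a=0, b=1, c=0, d=0
  a=1, b=1, c=0, d=0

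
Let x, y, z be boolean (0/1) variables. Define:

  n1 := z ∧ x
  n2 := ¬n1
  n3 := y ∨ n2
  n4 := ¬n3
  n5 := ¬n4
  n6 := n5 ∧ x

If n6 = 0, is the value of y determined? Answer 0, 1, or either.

either

Both values of y occur among assignments with n6 = 0:
  y=0: x=0, y=0, z=0
  y=1: x=0, y=1, z=0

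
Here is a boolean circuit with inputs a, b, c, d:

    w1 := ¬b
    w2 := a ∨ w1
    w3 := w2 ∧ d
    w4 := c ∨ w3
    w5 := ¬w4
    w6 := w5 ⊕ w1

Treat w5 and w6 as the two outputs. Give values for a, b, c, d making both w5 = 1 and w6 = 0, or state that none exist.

a=1, b=0, c=0, d=0

Check with a=1, b=0, c=0, d=0:
w1 = ¬b = ¬0 = 1
w2 = a ∨ w1 = 1 ∨ 1 = 1
w3 = w2 ∧ d = 1 ∧ 0 = 0
w4 = c ∨ w3 = 0 ∨ 0 = 0
w5 = ¬w4 = ¬0 = 1
w6 = w5 ⊕ w1 = 1 ⊕ 1 = 0
So w5 = 1 and w6 = 0.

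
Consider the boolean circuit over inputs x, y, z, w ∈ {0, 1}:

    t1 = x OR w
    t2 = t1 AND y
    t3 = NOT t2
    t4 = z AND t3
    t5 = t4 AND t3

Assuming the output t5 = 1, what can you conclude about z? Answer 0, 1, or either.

t5 = t4 AND t3 must be 1, so both t4 = 1 and t3 = 1.
t4 = z AND t3 must be 1, so both z = 1 and t3 = 1.
Every assignment with t5 = 1 has z = 1; there are 5 such assignment(s).

1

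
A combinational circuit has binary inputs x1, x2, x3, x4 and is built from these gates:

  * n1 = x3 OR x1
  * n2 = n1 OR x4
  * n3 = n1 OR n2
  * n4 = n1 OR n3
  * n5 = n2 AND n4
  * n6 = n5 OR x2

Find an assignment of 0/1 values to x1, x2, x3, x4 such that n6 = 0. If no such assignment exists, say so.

x1=0 x2=0 x3=0 x4=0

n6 = n5 OR x2 must be 0, so both n5 = 0 and x2 = 0.
Check with x1=0 x2=0 x3=0 x4=0:
n1 = x3 OR x1 = 0 OR 0 = 0
n2 = n1 OR x4 = 0 OR 0 = 0
n3 = n1 OR n2 = 0 OR 0 = 0
n4 = n1 OR n3 = 0 OR 0 = 0
n5 = n2 AND n4 = 0 AND 0 = 0
n6 = n5 OR x2 = 0 OR 0 = 0
So n6 = 0 as required.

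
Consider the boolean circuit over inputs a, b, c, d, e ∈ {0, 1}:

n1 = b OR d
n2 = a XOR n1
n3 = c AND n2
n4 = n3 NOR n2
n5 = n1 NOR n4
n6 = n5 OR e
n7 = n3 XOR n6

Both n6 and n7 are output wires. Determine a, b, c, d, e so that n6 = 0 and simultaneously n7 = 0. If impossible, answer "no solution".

a=0, b=0, c=0, d=0, e=0

Check with a=0, b=0, c=0, d=0, e=0:
n1 = b OR d = 0 OR 0 = 0
n2 = a XOR n1 = 0 XOR 0 = 0
n3 = c AND n2 = 0 AND 0 = 0
n4 = n3 NOR n2 = 0 NOR 0 = 1
n5 = n1 NOR n4 = 0 NOR 1 = 0
n6 = n5 OR e = 0 OR 0 = 0
n7 = n3 XOR n6 = 0 XOR 0 = 0
So n6 = 0 and n7 = 0.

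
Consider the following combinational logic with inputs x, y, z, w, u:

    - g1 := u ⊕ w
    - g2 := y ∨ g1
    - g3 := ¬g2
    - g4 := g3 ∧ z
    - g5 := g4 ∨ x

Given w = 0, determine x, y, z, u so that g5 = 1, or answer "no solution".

x=1, y=0, z=0, u=0

g5 = g4 ∨ x must be 1, so at least one of g4, x is 1.
Check with w = 0 and x=1, y=0, z=0, u=0:
g1 = u ⊕ w = 0 ⊕ 0 = 0
g2 = y ∨ g1 = 0 ∨ 0 = 0
g3 = ¬g2 = ¬0 = 1
g4 = g3 ∧ z = 1 ∧ 0 = 0
g5 = g4 ∨ x = 0 ∨ 1 = 1
So g5 = 1.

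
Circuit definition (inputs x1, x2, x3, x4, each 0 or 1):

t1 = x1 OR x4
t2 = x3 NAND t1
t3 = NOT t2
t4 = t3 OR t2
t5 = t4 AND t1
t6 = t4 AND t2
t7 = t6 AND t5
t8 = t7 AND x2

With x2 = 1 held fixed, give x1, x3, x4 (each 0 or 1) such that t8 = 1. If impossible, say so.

Check with x2 = 1 and x1=1, x3=0, x4=0:
t1 = x1 OR x4 = 1 OR 0 = 1
t2 = x3 NAND t1 = 0 NAND 1 = 1
t3 = NOT t2 = NOT 1 = 0
t4 = t3 OR t2 = 0 OR 1 = 1
t5 = t4 AND t1 = 1 AND 1 = 1
t6 = t4 AND t2 = 1 AND 1 = 1
t7 = t6 AND t5 = 1 AND 1 = 1
t8 = t7 AND x2 = 1 AND 1 = 1
So t8 = 1.

x1=1, x3=0, x4=0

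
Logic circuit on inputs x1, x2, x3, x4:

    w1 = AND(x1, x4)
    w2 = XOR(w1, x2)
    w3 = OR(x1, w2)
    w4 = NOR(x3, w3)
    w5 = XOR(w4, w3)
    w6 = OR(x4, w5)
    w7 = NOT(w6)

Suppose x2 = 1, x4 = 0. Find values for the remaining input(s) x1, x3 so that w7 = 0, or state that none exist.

x1=1, x3=1

w7 = NOT(w6) must be 0, so w6 = 1.
Check with x2 = 1, x4 = 0 and x1=1, x3=1:
w1 = AND(x1, x4) = AND(1, 0) = 0
w2 = XOR(w1, x2) = XOR(0, 1) = 1
w3 = OR(x1, w2) = OR(1, 1) = 1
w4 = NOR(x3, w3) = NOR(1, 1) = 0
w5 = XOR(w4, w3) = XOR(0, 1) = 1
w6 = OR(x4, w5) = OR(0, 1) = 1
w7 = NOT(w6) = NOT 1 = 0
So w7 = 0.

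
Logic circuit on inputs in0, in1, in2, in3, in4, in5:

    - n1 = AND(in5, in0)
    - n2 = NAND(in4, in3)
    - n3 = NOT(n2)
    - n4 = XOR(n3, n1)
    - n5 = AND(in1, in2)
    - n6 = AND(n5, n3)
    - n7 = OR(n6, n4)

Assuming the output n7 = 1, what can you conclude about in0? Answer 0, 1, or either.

either

Both values of in0 occur among assignments with n7 = 1:
  in0=0: in0=0, in1=0, in2=0, in3=1, in4=1, in5=0
  in0=1: in0=1, in1=0, in2=0, in3=0, in4=0, in5=1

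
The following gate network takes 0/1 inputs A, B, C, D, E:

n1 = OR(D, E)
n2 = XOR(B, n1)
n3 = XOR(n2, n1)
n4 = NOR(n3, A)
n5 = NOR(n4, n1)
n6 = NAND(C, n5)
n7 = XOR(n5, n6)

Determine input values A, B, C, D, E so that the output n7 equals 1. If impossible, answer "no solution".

Check with A=0, B=0, C=0, D=1, E=0:
n1 = OR(D, E) = OR(1, 0) = 1
n2 = XOR(B, n1) = XOR(0, 1) = 1
n3 = XOR(n2, n1) = XOR(1, 1) = 0
n4 = NOR(n3, A) = NOR(0, 0) = 1
n5 = NOR(n4, n1) = NOR(1, 1) = 0
n6 = NAND(C, n5) = NAND(0, 0) = 1
n7 = XOR(n5, n6) = XOR(0, 1) = 1
So n7 = 1 as required.

A=0, B=0, C=0, D=1, E=0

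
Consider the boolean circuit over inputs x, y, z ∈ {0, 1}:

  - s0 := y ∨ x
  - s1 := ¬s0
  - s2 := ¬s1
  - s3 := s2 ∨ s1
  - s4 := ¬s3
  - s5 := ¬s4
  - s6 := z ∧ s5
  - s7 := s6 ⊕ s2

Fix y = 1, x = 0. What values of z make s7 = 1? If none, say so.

z=0

Check with y = 1, x = 0 and z=0:
s0 = y ∨ x = 1 ∨ 0 = 1
s1 = ¬s0 = ¬1 = 0
s2 = ¬s1 = ¬0 = 1
s3 = s2 ∨ s1 = 1 ∨ 0 = 1
s4 = ¬s3 = ¬1 = 0
s5 = ¬s4 = ¬0 = 1
s6 = z ∧ s5 = 0 ∧ 1 = 0
s7 = s6 ⊕ s2 = 0 ⊕ 1 = 1
So s7 = 1.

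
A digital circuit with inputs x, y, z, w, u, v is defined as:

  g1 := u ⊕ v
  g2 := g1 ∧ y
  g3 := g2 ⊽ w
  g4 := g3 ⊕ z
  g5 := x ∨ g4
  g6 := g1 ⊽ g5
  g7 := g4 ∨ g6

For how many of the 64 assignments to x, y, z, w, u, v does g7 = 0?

24

g7 = g4 ∨ g6 must be 0, so both g4 = 0 and g6 = 0.
Enumerating the 64 input combinations, 24 give g7 = 0 and 40 give g7 = 1.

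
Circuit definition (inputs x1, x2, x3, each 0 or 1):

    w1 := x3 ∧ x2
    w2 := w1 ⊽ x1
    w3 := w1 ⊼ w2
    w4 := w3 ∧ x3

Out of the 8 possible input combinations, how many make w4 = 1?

w4 = w3 ∧ x3 must be 1, so both w3 = 1 and x3 = 1.
Enumerating the 8 input combinations, 4 give w4 = 1 and 4 give w4 = 0.

4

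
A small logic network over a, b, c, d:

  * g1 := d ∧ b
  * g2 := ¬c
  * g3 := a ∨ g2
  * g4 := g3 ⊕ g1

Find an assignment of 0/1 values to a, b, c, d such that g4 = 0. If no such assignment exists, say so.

Check with a=0, b=1, c=1, d=0:
g1 = d ∧ b = 0 ∧ 1 = 0
g2 = ¬c = ¬1 = 0
g3 = a ∨ g2 = 0 ∨ 0 = 0
g4 = g3 ⊕ g1 = 0 ⊕ 0 = 0
So g4 = 0 as required.

a=0, b=1, c=1, d=0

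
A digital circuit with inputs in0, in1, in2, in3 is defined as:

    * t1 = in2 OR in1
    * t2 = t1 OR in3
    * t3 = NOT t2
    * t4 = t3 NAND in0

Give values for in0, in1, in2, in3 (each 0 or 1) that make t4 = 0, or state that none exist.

in0=1, in1=0, in2=0, in3=0

t4 = t3 NAND in0 must be 0, so both t3 = 1 and in0 = 1.
Check with in0=1, in1=0, in2=0, in3=0:
t1 = in2 OR in1 = 0 OR 0 = 0
t2 = t1 OR in3 = 0 OR 0 = 0
t3 = NOT t2 = NOT 0 = 1
t4 = t3 NAND in0 = 1 NAND 1 = 0
So t4 = 0 as required.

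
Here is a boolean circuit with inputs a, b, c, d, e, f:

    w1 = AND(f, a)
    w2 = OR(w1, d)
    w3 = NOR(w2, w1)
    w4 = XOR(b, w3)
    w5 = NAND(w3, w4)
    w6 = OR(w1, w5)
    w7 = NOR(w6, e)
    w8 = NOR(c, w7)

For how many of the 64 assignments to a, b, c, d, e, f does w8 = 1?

29

w8 = NOR(c, w7) must be 1, so both c = 0 and w7 = 0.
Enumerating the 64 input combinations, 29 give w8 = 1 and 35 give w8 = 0.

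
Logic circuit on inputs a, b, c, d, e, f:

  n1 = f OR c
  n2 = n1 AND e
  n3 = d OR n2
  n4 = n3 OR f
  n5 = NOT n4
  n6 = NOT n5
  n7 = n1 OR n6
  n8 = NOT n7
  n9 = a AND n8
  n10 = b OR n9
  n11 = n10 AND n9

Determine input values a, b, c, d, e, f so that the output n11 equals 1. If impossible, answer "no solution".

a=1, b=1, c=0, d=0, e=0, f=0

n11 = n10 AND n9 must be 1, so both n10 = 1 and n9 = 1.
n10 = b OR n9 must be 1, so at least one of b, n9 is 1.
Check with a=1, b=1, c=0, d=0, e=0, f=0:
n1 = f OR c = 0 OR 0 = 0
n2 = n1 AND e = 0 AND 0 = 0
n3 = d OR n2 = 0 OR 0 = 0
n4 = n3 OR f = 0 OR 0 = 0
n5 = NOT n4 = NOT 0 = 1
n6 = NOT n5 = NOT 1 = 0
n7 = n1 OR n6 = 0 OR 0 = 0
n8 = NOT n7 = NOT 0 = 1
n9 = a AND n8 = 1 AND 1 = 1
n10 = b OR n9 = 1 OR 1 = 1
n11 = n10 AND n9 = 1 AND 1 = 1
So n11 = 1 as required.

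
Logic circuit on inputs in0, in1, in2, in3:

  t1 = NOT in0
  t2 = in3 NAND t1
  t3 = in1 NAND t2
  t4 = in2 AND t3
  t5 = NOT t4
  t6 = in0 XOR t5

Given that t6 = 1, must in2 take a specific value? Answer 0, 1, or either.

Both values of in2 occur among assignments with t6 = 1:
  in2=0: in0=0, in1=0, in2=0, in3=0
  in2=1: in0=0, in1=1, in2=1, in3=0

either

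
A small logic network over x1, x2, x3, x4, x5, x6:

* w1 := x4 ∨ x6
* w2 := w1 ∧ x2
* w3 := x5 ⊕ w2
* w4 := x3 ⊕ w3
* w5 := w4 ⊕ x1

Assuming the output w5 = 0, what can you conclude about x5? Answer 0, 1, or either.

Both values of x5 occur among assignments with w5 = 0:
  x5=0: x1=0, x2=0, x3=0, x4=0, x5=0, x6=0
  x5=1: x1=0, x2=0, x3=1, x4=0, x5=1, x6=0

either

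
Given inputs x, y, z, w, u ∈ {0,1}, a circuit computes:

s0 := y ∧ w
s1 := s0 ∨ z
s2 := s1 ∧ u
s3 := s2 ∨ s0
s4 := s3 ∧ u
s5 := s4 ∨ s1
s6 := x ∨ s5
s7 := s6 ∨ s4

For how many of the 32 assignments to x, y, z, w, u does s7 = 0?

s7 = s6 ∨ s4 must be 0, so both s6 = 0 and s4 = 0.
Satisfying assignments:
  x=0, y=0, z=0, w=0, u=0
  x=0, y=0, z=0, w=0, u=1
  x=0, y=0, z=0, w=1, u=0
  x=0, y=0, z=0, w=1, u=1
  x=0, y=1, z=0, w=0, u=0
  x=0, y=1, z=0, w=0, u=1

6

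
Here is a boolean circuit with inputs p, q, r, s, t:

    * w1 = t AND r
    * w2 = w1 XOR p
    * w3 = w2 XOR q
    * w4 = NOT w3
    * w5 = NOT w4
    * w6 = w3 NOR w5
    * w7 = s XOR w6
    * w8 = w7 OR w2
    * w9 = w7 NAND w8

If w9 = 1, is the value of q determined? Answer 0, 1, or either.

Both values of q occur among assignments with w9 = 1:
  q=0: p=0, q=0, r=0, s=1, t=0
  q=1: p=0, q=1, r=0, s=0, t=0

either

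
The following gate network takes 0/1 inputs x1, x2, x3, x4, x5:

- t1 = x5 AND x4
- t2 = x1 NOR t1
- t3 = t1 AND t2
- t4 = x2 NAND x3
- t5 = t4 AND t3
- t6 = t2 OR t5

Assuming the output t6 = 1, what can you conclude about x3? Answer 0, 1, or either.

Both values of x3 occur among assignments with t6 = 1:
  x3=0: x1=0, x2=0, x3=0, x4=0, x5=0
  x3=1: x1=0, x2=0, x3=1, x4=0, x5=0

either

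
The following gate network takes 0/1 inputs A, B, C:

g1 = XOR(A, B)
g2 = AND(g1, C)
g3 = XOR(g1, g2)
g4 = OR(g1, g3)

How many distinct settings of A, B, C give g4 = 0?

g4 = OR(g1, g3) must be 0, so both g1 = 0 and g3 = 0.
g1 = XOR(A, B) must be 0, so A and B are equal.
Enumerating the 8 input combinations, 4 give g4 = 0 and 4 give g4 = 1.

4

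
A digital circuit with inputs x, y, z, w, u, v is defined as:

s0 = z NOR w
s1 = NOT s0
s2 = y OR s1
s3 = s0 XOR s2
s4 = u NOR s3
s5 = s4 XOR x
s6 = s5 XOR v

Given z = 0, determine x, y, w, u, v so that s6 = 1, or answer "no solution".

x=0, y=1, w=1, u=1, v=1

s6 = s5 XOR v must be 1, so s5 and v differ.
Check with z = 0 and x=0, y=1, w=1, u=1, v=1:
s0 = z NOR w = 0 NOR 1 = 0
s1 = NOT s0 = NOT 0 = 1
s2 = y OR s1 = 1 OR 1 = 1
s3 = s0 XOR s2 = 0 XOR 1 = 1
s4 = u NOR s3 = 1 NOR 1 = 0
s5 = s4 XOR x = 0 XOR 0 = 0
s6 = s5 XOR v = 0 XOR 1 = 1
So s6 = 1.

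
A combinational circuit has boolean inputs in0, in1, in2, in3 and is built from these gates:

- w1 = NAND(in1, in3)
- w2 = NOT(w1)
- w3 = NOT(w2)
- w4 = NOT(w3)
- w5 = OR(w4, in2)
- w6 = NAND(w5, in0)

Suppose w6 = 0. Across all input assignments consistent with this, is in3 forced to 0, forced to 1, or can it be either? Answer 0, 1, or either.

either

Both values of in3 occur among assignments with w6 = 0:
  in3=0: in0=1, in1=0, in2=1, in3=0
  in3=1: in0=1, in1=0, in2=1, in3=1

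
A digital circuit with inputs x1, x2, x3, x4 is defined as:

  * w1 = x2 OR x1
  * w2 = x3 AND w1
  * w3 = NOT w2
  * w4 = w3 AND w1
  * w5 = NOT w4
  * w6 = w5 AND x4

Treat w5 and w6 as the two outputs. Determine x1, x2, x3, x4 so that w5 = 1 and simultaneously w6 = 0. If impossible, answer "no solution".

Check with x1=1, x2=0, x3=1, x4=0:
w1 = x2 OR x1 = 0 OR 1 = 1
w2 = x3 AND w1 = 1 AND 1 = 1
w3 = NOT w2 = NOT 1 = 0
w4 = w3 AND w1 = 0 AND 1 = 0
w5 = NOT w4 = NOT 0 = 1
w6 = w5 AND x4 = 1 AND 0 = 0
So w5 = 1 and w6 = 0.

x1=1, x2=0, x3=1, x4=0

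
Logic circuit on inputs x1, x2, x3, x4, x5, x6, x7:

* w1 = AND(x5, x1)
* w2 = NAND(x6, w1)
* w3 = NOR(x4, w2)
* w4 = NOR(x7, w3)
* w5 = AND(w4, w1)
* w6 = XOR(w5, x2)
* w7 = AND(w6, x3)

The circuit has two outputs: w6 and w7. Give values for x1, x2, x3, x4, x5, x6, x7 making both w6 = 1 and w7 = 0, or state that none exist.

x1=1, x2=1, x3=0, x4=0, x5=0, x6=1, x7=1

Check with x1=1, x2=1, x3=0, x4=0, x5=0, x6=1, x7=1:
w1 = AND(x5, x1) = AND(0, 1) = 0
w2 = NAND(x6, w1) = NAND(1, 0) = 1
w3 = NOR(x4, w2) = NOR(0, 1) = 0
w4 = NOR(x7, w3) = NOR(1, 0) = 0
w5 = AND(w4, w1) = AND(0, 0) = 0
w6 = XOR(w5, x2) = XOR(0, 1) = 1
w7 = AND(w6, x3) = AND(1, 0) = 0
So w6 = 1 and w7 = 0.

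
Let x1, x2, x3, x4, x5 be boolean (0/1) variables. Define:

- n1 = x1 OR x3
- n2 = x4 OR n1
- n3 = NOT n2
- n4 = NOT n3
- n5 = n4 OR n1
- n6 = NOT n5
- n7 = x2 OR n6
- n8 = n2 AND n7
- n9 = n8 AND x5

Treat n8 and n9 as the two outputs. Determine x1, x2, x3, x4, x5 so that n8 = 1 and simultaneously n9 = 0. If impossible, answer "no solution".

x1=1, x2=1, x3=0, x4=0, x5=0

Check with x1=1, x2=1, x3=0, x4=0, x5=0:
n1 = x1 OR x3 = 1 OR 0 = 1
n2 = x4 OR n1 = 0 OR 1 = 1
n3 = NOT n2 = NOT 1 = 0
n4 = NOT n3 = NOT 0 = 1
n5 = n4 OR n1 = 1 OR 1 = 1
n6 = NOT n5 = NOT 1 = 0
n7 = x2 OR n6 = 1 OR 0 = 1
n8 = n2 AND n7 = 1 AND 1 = 1
n9 = n8 AND x5 = 1 AND 0 = 0
So n8 = 1 and n9 = 0.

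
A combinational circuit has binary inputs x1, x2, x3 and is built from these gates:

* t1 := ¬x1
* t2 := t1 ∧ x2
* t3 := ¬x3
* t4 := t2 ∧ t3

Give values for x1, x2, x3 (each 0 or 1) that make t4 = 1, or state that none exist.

x1=0 x2=1 x3=0

t4 = t2 ∧ t3 must be 1, so both t2 = 1 and t3 = 1.
Check with x1=0 x2=1 x3=0:
t1 = ¬x1 = ¬0 = 1
t2 = t1 ∧ x2 = 1 ∧ 1 = 1
t3 = ¬x3 = ¬0 = 1
t4 = t2 ∧ t3 = 1 ∧ 1 = 1
So t4 = 1 as required.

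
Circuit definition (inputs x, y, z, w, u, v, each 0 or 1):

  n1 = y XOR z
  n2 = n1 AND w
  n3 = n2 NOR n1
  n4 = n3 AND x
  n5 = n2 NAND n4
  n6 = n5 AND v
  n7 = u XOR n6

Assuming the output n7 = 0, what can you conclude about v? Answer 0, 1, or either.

either

Both values of v occur among assignments with n7 = 0:
  v=0: x=0, y=0, z=0, w=0, u=0, v=0
  v=1: x=0, y=0, z=0, w=0, u=1, v=1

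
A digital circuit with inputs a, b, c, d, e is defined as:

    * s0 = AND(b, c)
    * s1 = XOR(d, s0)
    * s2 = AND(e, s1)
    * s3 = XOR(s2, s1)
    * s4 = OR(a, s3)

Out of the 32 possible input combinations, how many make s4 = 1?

s4 = OR(a, s3) must be 1, so at least one of a, s3 is 1.
Enumerating the 32 input combinations, 20 give s4 = 1 and 12 give s4 = 0.

20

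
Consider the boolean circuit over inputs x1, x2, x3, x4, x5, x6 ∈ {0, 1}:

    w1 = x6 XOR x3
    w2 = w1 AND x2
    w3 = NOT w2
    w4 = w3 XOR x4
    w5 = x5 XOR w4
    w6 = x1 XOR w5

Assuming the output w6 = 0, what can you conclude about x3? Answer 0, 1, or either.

either

Both values of x3 occur among assignments with w6 = 0:
  x3=0: x1=0, x2=0, x3=0, x4=0, x5=1, x6=0
  x3=1: x1=0, x2=0, x3=1, x4=0, x5=1, x6=0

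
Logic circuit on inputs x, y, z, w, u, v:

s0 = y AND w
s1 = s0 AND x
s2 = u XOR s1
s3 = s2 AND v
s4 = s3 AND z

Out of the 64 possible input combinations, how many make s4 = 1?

s4 = s3 AND z must be 1, so both s3 = 1 and z = 1.
s3 = s2 AND v must be 1, so both s2 = 1 and v = 1.
Enumerating the 64 input combinations, 8 give s4 = 1 and 56 give s4 = 0.

8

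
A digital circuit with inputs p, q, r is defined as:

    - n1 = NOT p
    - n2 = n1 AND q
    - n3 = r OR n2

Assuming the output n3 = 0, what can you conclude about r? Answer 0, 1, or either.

n3 = r OR n2 must be 0, so both r = 0 and n2 = 0.
n2 = n1 AND q must be 0, so at least one of n1, q is 0.
Every assignment with n3 = 0 has r = 0; there are 3 such assignment(s).
  p=0, q=0, r=0
  p=1, q=0, r=0
  p=1, q=1, r=0

0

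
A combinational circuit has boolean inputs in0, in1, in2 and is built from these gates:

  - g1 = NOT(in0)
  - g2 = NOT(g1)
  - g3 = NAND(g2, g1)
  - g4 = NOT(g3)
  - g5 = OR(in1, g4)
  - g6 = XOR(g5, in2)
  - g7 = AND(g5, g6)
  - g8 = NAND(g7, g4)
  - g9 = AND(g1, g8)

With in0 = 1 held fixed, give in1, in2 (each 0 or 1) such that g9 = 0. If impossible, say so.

g9 = AND(g1, g8) must be 0, so at least one of g1, g8 is 0.
Check with in0 = 1 and in1=1, in2=1:
g1 = NOT(in0) = NOT 1 = 0
g2 = NOT(g1) = NOT 0 = 1
g3 = NAND(g2, g1) = NAND(1, 0) = 1
g4 = NOT(g3) = NOT 1 = 0
g5 = OR(in1, g4) = OR(1, 0) = 1
g6 = XOR(g5, in2) = XOR(1, 1) = 0
g7 = AND(g5, g6) = AND(1, 0) = 0
g8 = NAND(g7, g4) = NAND(0, 0) = 1
g9 = AND(g1, g8) = AND(0, 1) = 0
So g9 = 0.

in1=1, in2=1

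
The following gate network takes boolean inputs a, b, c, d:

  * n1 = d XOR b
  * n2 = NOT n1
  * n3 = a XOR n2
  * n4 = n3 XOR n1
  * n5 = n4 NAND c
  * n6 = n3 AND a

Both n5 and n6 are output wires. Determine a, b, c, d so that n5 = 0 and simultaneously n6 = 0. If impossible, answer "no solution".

Check with a=0 b=1 c=1 d=1:
n1 = d XOR b = 1 XOR 1 = 0
n2 = NOT n1 = NOT 0 = 1
n3 = a XOR n2 = 0 XOR 1 = 1
n4 = n3 XOR n1 = 1 XOR 0 = 1
n5 = n4 NAND c = 1 NAND 1 = 0
n6 = n3 AND a = 1 AND 0 = 0
So n5 = 0 and n6 = 0.

a=0 b=1 c=1 d=1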